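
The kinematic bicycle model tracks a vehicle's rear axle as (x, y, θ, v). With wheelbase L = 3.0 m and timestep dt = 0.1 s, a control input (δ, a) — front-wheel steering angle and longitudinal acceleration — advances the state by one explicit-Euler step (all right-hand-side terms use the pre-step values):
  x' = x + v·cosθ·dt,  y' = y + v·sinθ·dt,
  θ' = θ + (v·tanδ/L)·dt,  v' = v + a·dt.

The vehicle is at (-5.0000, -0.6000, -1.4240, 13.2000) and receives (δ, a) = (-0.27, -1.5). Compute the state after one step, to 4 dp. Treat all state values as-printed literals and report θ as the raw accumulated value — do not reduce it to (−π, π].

(-4.8069, -1.9058, -1.5458, 13.0500)

x' = -5.0000 + 13.2000·cos(-1.4240)·0.1 = -4.8069
y' = -0.6000 + 13.2000·sin(-1.4240)·0.1 = -1.9058
θ' = -1.4240 + (13.2000/3.0)·tan(-0.27)·0.1 = -1.5458
v' = 13.2000 − 1.5000·0.1 = 13.0500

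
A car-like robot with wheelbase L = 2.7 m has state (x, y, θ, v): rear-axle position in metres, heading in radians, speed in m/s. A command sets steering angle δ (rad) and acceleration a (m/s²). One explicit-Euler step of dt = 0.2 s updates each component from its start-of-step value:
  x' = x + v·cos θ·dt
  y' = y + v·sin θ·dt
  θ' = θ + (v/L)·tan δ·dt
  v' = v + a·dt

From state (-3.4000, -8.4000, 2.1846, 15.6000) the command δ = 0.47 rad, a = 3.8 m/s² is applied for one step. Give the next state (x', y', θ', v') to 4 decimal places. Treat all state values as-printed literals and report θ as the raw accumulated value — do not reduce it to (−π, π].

x' = -3.4000 + 15.6000·cos(2.1846)·0.2 = -5.1971
y' = -8.4000 + 15.6000·sin(2.1846)·0.2 = -5.8495
θ' = 2.1846 + (15.6000/2.7)·tan(0.47)·0.2 = 2.7716
v' = 15.6000 + 3.8000·0.2 = 16.3600

(-5.1971, -5.8495, 2.7716, 16.3600)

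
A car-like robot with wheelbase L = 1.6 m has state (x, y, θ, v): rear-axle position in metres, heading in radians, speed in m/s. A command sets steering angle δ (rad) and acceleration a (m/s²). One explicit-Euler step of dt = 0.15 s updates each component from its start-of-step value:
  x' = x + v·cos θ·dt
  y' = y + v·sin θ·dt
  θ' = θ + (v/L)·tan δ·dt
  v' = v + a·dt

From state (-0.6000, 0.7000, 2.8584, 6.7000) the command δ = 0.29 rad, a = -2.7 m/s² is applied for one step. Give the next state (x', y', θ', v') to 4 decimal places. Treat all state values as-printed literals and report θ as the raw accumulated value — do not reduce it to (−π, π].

(-1.5650, 0.9808, 3.0458, 6.2950)

x' = -0.6000 + 6.7000·cos(2.8584)·0.15 = -1.5650
y' = 0.7000 + 6.7000·sin(2.8584)·0.15 = 0.9808
θ' = 2.8584 + (6.7000/1.6)·tan(0.29)·0.15 = 3.0458
v' = 6.7000 − 2.7000·0.15 = 6.2950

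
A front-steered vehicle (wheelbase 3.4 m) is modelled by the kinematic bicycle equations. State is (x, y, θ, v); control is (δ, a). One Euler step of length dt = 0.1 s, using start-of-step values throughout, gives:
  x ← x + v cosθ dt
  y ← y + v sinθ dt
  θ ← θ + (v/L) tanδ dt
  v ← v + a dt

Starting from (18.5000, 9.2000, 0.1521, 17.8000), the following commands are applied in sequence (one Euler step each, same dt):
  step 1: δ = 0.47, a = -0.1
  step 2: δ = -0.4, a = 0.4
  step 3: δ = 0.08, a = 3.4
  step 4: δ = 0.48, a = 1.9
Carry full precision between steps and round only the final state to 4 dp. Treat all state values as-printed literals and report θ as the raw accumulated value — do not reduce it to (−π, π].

after step 1 (δ=0.47, a=-0.1): (20.259450, 9.469695, 0.418035, 17.790000)
after step 2 (δ=-0.4, a=0.4): (21.885257, 10.191908, 0.196815, 17.830000)
after step 3 (δ=0.08, a=3.4): (23.633836, 10.540568, 0.238857, 18.170000)
after step 4 (δ=0.48, a=1.9): (25.399249, 10.970456, 0.517078, 18.360000)

(25.3992, 10.9705, 0.5171, 18.3600)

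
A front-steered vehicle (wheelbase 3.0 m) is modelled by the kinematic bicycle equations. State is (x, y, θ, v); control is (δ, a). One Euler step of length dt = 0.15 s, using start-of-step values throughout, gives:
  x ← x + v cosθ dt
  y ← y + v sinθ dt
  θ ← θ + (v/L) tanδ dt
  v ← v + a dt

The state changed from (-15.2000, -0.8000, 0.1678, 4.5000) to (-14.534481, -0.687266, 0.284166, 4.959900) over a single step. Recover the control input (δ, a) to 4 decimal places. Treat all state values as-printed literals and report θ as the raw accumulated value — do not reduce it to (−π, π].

a = (v'−v)/dt = (0.459900)/0.15 = 3.0660
Δθ = θ'−θ = 0.116366;  (v·dt/L) = 4.5000·0.15/3.0 = 0.225000
tan δ = Δθ·L/(v·dt) = 0.517182  →  δ = 0.4773

δ = 0.4773, a = 3.0660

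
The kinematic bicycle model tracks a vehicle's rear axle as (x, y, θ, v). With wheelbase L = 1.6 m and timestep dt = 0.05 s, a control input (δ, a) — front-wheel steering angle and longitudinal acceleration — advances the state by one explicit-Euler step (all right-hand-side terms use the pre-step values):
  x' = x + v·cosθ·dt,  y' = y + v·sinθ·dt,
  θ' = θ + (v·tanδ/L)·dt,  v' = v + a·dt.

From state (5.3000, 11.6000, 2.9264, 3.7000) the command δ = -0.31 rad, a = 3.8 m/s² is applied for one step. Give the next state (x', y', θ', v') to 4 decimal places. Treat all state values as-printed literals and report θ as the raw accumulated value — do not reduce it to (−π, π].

(5.1193, 11.6395, 2.8894, 3.8900)

x' = 5.3000 + 3.7000·cos(2.9264)·0.05 = 5.1193
y' = 11.6000 + 3.7000·sin(2.9264)·0.05 = 11.6395
θ' = 2.9264 + (3.7000/1.6)·tan(-0.31)·0.05 = 2.8894
v' = 3.7000 + 3.8000·0.05 = 3.8900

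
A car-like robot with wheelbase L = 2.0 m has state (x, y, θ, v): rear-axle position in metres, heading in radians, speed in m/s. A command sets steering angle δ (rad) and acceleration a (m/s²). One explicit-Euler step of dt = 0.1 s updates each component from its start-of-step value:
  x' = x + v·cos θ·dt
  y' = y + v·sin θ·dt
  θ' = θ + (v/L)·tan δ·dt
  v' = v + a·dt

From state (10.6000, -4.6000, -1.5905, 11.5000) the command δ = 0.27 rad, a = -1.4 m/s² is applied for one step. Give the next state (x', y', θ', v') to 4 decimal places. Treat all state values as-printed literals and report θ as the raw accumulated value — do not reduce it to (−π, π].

x' = 10.6000 + 11.5000·cos(-1.5905)·0.1 = 10.5773
y' = -4.6000 + 11.5000·sin(-1.5905)·0.1 = -5.7498
θ' = -1.5905 + (11.5000/2.0)·tan(0.27)·0.1 = -1.4314
v' = 11.5000 − 1.4000·0.1 = 11.3600

(10.5773, -5.7498, -1.4314, 11.3600)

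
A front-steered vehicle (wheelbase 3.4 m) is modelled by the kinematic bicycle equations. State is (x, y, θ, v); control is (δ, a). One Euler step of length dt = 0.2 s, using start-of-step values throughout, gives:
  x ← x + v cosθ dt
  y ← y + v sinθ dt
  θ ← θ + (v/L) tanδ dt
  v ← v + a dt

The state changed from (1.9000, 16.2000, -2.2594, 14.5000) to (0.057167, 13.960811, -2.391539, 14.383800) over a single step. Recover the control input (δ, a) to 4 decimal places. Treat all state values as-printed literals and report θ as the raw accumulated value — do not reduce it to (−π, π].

δ = -0.1537, a = -0.5810

a = (v'−v)/dt = (-0.116200)/0.2 = -0.5810
Δθ = θ'−θ = -0.132139;  (v·dt/L) = 14.5000·0.2/3.4 = 0.852941
tan δ = Δθ·L/(v·dt) = -0.154922  →  δ = -0.1537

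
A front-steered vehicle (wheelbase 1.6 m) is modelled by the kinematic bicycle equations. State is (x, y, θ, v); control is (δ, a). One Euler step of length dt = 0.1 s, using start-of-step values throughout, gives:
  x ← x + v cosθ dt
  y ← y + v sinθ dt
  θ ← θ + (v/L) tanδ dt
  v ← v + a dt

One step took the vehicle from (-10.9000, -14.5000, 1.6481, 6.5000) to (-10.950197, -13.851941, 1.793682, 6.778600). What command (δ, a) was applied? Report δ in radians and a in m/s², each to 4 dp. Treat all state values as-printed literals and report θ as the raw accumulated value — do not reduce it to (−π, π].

a = (v'−v)/dt = (0.278600)/0.1 = 2.7860
Δθ = θ'−θ = 0.145582;  (v·dt/L) = 6.5000·0.1/1.6 = 0.406250
tan δ = Δθ·L/(v·dt) = 0.358356  →  δ = 0.3441

δ = 0.3441, a = 2.7860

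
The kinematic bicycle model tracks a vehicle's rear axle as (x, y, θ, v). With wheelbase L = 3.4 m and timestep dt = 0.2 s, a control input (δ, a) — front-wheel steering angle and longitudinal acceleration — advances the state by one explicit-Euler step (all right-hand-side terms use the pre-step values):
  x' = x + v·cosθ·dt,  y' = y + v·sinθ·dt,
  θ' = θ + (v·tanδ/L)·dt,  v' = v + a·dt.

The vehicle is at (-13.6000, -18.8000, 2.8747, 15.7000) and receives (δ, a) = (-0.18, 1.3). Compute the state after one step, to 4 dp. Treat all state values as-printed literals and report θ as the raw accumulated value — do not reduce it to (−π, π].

(-16.6288, -17.9719, 2.7066, 15.9600)

x' = -13.6000 + 15.7000·cos(2.8747)·0.2 = -16.6288
y' = -18.8000 + 15.7000·sin(2.8747)·0.2 = -17.9719
θ' = 2.8747 + (15.7000/3.4)·tan(-0.18)·0.2 = 2.7066
v' = 15.7000 + 1.3000·0.2 = 15.9600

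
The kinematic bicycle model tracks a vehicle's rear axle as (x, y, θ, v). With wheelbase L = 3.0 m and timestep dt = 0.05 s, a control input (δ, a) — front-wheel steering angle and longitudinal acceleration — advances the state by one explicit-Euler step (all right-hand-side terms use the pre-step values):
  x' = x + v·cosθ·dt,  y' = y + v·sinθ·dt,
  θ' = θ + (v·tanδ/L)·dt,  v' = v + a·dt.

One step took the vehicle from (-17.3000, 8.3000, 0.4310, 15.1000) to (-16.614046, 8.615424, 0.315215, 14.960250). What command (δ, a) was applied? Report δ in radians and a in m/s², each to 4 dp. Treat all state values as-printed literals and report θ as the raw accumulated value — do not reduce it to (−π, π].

δ = -0.4312, a = -2.7950

a = (v'−v)/dt = (-0.139750)/0.05 = -2.7950
Δθ = θ'−θ = -0.115785;  (v·dt/L) = 15.1000·0.05/3.0 = 0.251667
tan δ = Δθ·L/(v·dt) = -0.460073  →  δ = -0.4312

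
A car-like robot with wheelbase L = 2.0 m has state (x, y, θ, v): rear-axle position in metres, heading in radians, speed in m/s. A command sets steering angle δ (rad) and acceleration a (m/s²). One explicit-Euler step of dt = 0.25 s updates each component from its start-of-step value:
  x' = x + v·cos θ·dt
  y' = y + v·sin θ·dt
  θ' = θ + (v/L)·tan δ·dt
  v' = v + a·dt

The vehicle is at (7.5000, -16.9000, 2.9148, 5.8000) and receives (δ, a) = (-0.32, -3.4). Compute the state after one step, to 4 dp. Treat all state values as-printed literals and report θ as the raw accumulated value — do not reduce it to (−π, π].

x' = 7.5000 + 5.8000·cos(2.9148)·0.25 = 6.0871
y' = -16.9000 + 5.8000·sin(2.9148)·0.25 = -16.5740
θ' = 2.9148 + (5.8000/2.0)·tan(-0.32)·0.25 = 2.6745
v' = 5.8000 − 3.4000·0.25 = 4.9500

(6.0871, -16.5740, 2.6745, 4.9500)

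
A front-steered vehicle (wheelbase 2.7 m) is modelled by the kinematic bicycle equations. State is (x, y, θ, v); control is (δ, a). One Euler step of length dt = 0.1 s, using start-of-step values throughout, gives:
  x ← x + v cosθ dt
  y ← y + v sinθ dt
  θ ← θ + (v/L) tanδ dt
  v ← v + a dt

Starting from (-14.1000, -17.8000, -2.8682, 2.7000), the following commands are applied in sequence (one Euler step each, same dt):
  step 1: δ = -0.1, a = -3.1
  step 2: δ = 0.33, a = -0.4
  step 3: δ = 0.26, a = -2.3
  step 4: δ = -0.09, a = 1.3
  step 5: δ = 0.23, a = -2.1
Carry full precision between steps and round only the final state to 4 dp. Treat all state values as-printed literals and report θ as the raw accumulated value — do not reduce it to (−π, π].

after step 1 (δ=-0.1, a=-3.1): (-14.359972, -17.872900, -2.878233, 2.390000)
after step 2 (δ=0.33, a=-0.4): (-14.590732, -17.935118, -2.847914, 2.350000)
after step 3 (δ=0.26, a=-2.3): (-14.815670, -18.003144, -2.824760, 2.120000)
after step 4 (δ=-0.09, a=1.3): (-15.017119, -18.069195, -2.831846, 2.250000)
after step 5 (δ=0.23, a=-2.1): (-15.231411, -18.137779, -2.812334, 2.040000)

(-15.2314, -18.1378, -2.8123, 2.0400)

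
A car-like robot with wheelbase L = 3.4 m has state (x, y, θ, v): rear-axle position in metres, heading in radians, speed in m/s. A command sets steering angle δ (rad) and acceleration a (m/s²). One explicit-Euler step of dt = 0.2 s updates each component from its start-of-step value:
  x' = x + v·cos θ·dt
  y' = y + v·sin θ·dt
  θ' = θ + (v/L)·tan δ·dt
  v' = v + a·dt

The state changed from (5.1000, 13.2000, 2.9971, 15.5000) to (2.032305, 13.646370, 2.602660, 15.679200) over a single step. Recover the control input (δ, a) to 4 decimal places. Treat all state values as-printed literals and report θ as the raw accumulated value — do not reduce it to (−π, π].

a = (v'−v)/dt = (0.179200)/0.2 = 0.8960
Δθ = θ'−θ = -0.394440;  (v·dt/L) = 15.5000·0.2/3.4 = 0.911765
tan δ = Δθ·L/(v·dt) = -0.432612  →  δ = -0.4083

δ = -0.4083, a = 0.8960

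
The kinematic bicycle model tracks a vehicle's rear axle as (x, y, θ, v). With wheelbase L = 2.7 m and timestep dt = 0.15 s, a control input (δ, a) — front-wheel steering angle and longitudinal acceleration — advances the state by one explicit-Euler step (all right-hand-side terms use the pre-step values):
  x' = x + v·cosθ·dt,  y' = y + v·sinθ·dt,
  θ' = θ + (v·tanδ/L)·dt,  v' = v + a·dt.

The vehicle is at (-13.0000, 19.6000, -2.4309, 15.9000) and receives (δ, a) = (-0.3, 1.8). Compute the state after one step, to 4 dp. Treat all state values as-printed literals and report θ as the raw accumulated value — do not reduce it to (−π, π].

(-14.8076, 18.0441, -2.7041, 16.1700)

x' = -13.0000 + 15.9000·cos(-2.4309)·0.15 = -14.8076
y' = 19.6000 + 15.9000·sin(-2.4309)·0.15 = 18.0441
θ' = -2.4309 + (15.9000/2.7)·tan(-0.3)·0.15 = -2.7041
v' = 15.9000 + 1.8000·0.15 = 16.1700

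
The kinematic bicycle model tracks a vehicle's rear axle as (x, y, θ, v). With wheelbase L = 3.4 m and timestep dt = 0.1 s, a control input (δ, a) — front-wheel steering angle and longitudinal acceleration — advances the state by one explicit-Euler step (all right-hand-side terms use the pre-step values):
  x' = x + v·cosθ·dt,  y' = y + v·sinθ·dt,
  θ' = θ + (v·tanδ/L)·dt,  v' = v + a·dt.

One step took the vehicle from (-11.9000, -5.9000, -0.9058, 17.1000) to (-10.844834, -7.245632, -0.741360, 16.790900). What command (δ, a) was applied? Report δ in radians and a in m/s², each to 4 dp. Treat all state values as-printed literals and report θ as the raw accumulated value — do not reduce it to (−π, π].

δ = 0.3160, a = -3.0910

a = (v'−v)/dt = (-0.309100)/0.1 = -3.0910
Δθ = θ'−θ = 0.164440;  (v·dt/L) = 17.1000·0.1/3.4 = 0.502941
tan δ = Δθ·L/(v·dt) = 0.326957  →  δ = 0.3160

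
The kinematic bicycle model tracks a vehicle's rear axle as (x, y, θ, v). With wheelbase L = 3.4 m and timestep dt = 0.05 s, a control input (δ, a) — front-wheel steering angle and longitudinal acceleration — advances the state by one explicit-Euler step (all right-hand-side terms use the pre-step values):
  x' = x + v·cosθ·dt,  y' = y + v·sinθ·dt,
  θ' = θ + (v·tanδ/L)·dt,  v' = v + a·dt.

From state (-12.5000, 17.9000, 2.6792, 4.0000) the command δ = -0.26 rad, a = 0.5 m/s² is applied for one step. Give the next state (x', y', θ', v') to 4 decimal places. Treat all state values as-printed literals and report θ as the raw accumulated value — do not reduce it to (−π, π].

x' = -12.5000 + 4.0000·cos(2.6792)·0.05 = -12.6790
y' = 17.9000 + 4.0000·sin(2.6792)·0.05 = 17.9892
θ' = 2.6792 + (4.0000/3.4)·tan(-0.26)·0.05 = 2.6636
v' = 4.0000 + 0.5000·0.05 = 4.0250

(-12.6790, 17.9892, 2.6636, 4.0250)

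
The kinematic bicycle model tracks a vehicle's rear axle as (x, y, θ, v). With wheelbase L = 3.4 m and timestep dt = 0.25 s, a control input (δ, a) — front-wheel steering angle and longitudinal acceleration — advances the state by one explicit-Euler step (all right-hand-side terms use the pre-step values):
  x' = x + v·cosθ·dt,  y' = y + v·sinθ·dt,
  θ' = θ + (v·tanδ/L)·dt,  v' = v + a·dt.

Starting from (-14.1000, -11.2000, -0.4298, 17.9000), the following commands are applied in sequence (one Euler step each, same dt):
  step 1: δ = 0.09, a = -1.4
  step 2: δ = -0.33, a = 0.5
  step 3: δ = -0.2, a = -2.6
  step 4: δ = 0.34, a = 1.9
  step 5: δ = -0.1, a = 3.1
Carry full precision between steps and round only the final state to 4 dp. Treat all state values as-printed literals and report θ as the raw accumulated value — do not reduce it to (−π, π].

after step 1 (δ=0.09, a=-1.4): (-10.032005, -13.064683, -0.311023, 17.550000)
after step 2 (δ=-0.33, a=0.5): (-5.855013, -14.407403, -0.753031, 17.675000)
after step 3 (δ=-0.2, a=-2.6): (-2.631009, -17.429181, -1.016480, 17.025000)
after step 4 (δ=0.34, a=1.9): (-0.390680, -21.048103, -0.573659, 17.500000)
after step 5 (δ=-0.1, a=3.1): (3.283975, -23.422453, -0.702766, 18.275000)

(3.2840, -23.4225, -0.7028, 18.2750)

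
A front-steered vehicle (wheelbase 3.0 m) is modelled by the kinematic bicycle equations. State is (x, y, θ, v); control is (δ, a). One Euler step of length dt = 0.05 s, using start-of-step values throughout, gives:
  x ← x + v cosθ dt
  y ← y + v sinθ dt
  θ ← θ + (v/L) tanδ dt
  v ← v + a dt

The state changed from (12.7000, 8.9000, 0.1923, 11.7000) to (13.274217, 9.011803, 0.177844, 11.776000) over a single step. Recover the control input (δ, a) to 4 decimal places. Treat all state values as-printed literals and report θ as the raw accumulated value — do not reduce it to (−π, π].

δ = -0.0740, a = 1.5200

a = (v'−v)/dt = (0.076000)/0.05 = 1.5200
Δθ = θ'−θ = -0.014456;  (v·dt/L) = 11.7000·0.05/3.0 = 0.195000
tan δ = Δθ·L/(v·dt) = -0.074133  →  δ = -0.0740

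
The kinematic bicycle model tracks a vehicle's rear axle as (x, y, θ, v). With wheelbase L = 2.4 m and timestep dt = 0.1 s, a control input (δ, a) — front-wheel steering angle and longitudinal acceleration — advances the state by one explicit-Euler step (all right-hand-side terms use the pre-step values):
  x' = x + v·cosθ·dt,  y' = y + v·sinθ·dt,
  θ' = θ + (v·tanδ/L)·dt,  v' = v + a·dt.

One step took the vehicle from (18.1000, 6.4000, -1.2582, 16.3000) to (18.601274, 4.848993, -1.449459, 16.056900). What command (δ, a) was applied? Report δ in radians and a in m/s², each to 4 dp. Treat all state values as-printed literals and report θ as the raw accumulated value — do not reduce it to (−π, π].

δ = -0.2745, a = -2.4310

a = (v'−v)/dt = (-0.243100)/0.1 = -2.4310
Δθ = θ'−θ = -0.191259;  (v·dt/L) = 16.3000·0.1/2.4 = 0.679167
tan δ = Δθ·L/(v·dt) = -0.281608  →  δ = -0.2745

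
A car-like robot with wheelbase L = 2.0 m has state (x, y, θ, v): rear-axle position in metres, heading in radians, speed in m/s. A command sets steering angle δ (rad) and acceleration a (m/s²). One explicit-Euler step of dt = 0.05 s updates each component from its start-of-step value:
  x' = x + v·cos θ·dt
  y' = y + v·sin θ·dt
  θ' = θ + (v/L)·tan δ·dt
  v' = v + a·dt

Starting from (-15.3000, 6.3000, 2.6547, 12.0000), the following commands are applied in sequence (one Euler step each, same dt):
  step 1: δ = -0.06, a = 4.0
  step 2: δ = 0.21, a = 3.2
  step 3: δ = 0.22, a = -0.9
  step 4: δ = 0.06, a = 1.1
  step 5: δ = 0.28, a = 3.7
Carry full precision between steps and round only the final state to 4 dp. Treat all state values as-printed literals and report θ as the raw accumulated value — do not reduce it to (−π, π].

after step 1 (δ=-0.06, a=4.0): (-15.830275, 6.580729, 2.636678, 12.200000)
after step 2 (δ=0.21, a=3.2): (-16.364156, 6.875806, 2.701687, 12.360000)
after step 3 (δ=0.22, a=-0.9): (-16.923318, 7.138984, 2.770785, 12.315000)
after step 4 (δ=0.06, a=1.1): (-17.497218, 7.362112, 2.789280, 12.370000)
after step 5 (δ=0.28, a=3.7): (-18.077728, 7.575537, 2.878206, 12.555000)

(-18.0777, 7.5755, 2.8782, 12.5550)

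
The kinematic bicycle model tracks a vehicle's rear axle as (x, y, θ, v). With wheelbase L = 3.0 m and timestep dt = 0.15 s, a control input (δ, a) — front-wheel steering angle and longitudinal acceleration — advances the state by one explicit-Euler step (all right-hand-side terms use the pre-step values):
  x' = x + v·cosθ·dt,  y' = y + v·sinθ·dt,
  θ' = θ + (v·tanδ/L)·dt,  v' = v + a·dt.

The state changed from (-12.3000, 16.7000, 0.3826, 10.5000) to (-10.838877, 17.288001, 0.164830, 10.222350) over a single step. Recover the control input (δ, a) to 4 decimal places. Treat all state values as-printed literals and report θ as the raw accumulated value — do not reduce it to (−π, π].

a = (v'−v)/dt = (-0.277650)/0.15 = -1.8510
Δθ = θ'−θ = -0.217770;  (v·dt/L) = 10.5000·0.15/3.0 = 0.525000
tan δ = Δθ·L/(v·dt) = -0.414800  →  δ = -0.3932

δ = -0.3932, a = -1.8510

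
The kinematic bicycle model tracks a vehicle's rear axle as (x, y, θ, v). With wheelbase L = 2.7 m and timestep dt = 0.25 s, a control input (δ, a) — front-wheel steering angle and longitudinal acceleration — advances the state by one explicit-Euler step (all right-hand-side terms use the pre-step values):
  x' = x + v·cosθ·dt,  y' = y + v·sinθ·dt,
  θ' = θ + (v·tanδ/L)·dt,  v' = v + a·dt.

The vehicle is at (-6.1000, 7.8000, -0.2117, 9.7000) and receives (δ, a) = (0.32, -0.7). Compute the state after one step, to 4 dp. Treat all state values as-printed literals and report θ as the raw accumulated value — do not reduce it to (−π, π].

x' = -6.1000 + 9.7000·cos(-0.2117)·0.25 = -3.7291
y' = 7.8000 + 9.7000·sin(-0.2117)·0.25 = 7.2905
θ' = -0.2117 + (9.7000/2.7)·tan(0.32)·0.25 = 0.0859
v' = 9.7000 − 0.7000·0.25 = 9.5250

(-3.7291, 7.2905, 0.0859, 9.5250)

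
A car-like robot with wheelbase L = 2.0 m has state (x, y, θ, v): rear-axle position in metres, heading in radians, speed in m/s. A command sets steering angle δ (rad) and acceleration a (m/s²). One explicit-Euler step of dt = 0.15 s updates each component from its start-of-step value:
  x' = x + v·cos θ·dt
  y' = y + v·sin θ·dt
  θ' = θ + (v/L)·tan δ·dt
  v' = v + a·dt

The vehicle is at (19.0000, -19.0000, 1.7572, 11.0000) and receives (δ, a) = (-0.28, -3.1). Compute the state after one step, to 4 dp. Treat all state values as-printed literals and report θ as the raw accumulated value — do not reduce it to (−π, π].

x' = 19.0000 + 11.0000·cos(1.7572)·0.15 = 18.6942
y' = -19.0000 + 11.0000·sin(1.7572)·0.15 = -17.3786
θ' = 1.7572 + (11.0000/2.0)·tan(-0.28)·0.15 = 1.5200
v' = 11.0000 − 3.1000·0.15 = 10.5350

(18.6942, -17.3786, 1.5200, 10.5350)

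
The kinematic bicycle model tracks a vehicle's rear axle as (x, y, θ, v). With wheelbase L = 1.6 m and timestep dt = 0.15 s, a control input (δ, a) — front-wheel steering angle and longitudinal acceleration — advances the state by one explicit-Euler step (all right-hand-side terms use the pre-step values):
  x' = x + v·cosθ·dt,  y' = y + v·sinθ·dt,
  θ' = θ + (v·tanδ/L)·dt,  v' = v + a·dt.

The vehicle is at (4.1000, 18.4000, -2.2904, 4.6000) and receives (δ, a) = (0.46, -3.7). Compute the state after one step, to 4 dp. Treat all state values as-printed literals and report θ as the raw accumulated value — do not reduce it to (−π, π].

x' = 4.1000 + 4.6000·cos(-2.2904)·0.15 = 3.6452
y' = 18.4000 + 4.6000·sin(-2.2904)·0.15 = 17.8811
θ' = -2.2904 + (4.6000/1.6)·tan(0.46)·0.15 = -2.0767
v' = 4.6000 − 3.7000·0.15 = 4.0450

(3.6452, 17.8811, -2.0767, 4.0450)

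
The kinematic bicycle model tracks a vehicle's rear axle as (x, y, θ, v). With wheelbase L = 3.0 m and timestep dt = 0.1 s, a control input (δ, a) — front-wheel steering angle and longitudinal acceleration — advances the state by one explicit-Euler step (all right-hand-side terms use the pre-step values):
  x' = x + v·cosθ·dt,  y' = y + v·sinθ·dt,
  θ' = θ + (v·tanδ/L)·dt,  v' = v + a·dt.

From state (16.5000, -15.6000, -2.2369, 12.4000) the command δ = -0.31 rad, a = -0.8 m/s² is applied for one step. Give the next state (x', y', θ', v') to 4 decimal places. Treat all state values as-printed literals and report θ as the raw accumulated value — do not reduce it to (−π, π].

(15.7338, -16.5749, -2.3693, 12.3200)

x' = 16.5000 + 12.4000·cos(-2.2369)·0.1 = 15.7338
y' = -15.6000 + 12.4000·sin(-2.2369)·0.1 = -16.5749
θ' = -2.2369 + (12.4000/3.0)·tan(-0.31)·0.1 = -2.3693
v' = 12.4000 − 0.8000·0.1 = 12.3200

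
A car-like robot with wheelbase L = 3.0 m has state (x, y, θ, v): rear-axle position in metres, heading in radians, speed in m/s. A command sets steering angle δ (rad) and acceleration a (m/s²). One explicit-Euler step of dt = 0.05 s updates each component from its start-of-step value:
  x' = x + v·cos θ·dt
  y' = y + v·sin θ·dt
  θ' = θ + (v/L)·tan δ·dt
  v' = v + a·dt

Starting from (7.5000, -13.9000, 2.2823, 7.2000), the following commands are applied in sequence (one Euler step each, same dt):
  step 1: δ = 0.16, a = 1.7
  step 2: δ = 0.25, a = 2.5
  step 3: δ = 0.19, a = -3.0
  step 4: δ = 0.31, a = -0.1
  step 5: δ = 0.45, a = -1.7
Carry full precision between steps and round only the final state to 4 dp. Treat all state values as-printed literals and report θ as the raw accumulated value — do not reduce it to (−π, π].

after step 1 (δ=0.16, a=1.7): (7.264930, -13.627343, 2.301666, 7.285000)
after step 2 (δ=0.25, a=2.5): (7.021786, -13.356124, 2.332668, 7.410000)
after step 3 (δ=0.19, a=-3.0): (6.766039, -13.088051, 2.356420, 7.260000)
after step 4 (δ=0.31, a=-0.1): (6.509301, -12.831429, 2.395179, 7.255000)
after step 5 (δ=0.45, a=-1.7): (6.242996, -12.585118, 2.453589, 7.170000)

(6.2430, -12.5851, 2.4536, 7.1700)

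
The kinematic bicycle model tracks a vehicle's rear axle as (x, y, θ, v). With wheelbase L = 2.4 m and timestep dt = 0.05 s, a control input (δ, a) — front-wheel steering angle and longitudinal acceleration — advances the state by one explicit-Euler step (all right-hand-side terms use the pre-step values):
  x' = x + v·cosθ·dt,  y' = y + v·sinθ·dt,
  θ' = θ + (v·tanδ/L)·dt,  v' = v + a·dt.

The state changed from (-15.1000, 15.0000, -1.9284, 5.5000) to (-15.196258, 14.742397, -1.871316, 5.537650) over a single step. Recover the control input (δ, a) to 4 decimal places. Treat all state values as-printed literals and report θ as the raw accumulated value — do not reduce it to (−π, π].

δ = 0.4622, a = 0.7530

a = (v'−v)/dt = (0.037650)/0.05 = 0.7530
Δθ = θ'−θ = 0.057084;  (v·dt/L) = 5.5000·0.05/2.4 = 0.114583
tan δ = Δθ·L/(v·dt) = 0.498188  →  δ = 0.4622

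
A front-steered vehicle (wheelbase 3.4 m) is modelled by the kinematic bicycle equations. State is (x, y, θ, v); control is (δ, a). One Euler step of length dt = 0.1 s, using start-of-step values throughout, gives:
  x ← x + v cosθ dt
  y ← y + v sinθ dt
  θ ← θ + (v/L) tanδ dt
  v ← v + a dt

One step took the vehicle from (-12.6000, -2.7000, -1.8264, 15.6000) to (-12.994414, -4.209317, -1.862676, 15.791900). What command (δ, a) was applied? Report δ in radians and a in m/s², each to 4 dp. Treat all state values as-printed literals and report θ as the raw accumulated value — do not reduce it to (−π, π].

a = (v'−v)/dt = (0.191900)/0.1 = 1.9190
Δθ = θ'−θ = -0.036276;  (v·dt/L) = 15.6000·0.1/3.4 = 0.458824
tan δ = Δθ·L/(v·dt) = -0.079063  →  δ = -0.0789

δ = -0.0789, a = 1.9190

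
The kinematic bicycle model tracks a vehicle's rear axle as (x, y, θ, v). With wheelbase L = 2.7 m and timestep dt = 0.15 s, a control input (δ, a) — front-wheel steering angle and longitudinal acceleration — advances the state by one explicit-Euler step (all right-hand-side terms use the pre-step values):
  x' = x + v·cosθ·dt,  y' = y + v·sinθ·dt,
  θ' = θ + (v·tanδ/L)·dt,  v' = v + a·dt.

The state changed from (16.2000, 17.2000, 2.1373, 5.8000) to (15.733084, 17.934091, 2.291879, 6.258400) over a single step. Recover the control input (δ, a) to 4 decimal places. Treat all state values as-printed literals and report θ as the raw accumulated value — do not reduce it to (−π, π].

a = (v'−v)/dt = (0.458400)/0.15 = 3.0560
Δθ = θ'−θ = 0.154579;  (v·dt/L) = 5.8000·0.15/2.7 = 0.322222
tan δ = Δθ·L/(v·dt) = 0.479728  →  δ = 0.4473

δ = 0.4473, a = 3.0560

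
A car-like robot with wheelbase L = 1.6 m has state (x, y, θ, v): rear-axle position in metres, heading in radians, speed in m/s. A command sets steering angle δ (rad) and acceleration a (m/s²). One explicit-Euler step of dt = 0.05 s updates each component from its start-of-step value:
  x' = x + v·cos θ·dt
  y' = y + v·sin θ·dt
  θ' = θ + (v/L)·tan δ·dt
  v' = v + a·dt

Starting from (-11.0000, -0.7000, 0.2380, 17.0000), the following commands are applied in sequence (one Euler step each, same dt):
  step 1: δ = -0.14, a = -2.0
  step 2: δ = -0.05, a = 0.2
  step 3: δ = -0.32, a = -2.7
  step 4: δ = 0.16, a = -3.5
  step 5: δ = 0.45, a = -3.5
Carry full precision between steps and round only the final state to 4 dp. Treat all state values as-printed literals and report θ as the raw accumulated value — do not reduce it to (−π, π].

after step 1 (δ=-0.14, a=-2.0): (-10.173960, -0.499604, 0.163135, 16.900000)
after step 2 (δ=-0.05, a=0.2): (-9.340179, -0.362366, 0.136707, 16.910000)
after step 3 (δ=-0.32, a=-2.7): (-8.502568, -0.247140, -0.038412, 16.775000)
after step 4 (δ=0.16, a=-3.5): (-7.664436, -0.279350, 0.046187, 16.600000)
after step 5 (δ=0.45, a=-3.5): (-6.835322, -0.241028, 0.296771, 16.425000)

(-6.8353, -0.2410, 0.2968, 16.4250)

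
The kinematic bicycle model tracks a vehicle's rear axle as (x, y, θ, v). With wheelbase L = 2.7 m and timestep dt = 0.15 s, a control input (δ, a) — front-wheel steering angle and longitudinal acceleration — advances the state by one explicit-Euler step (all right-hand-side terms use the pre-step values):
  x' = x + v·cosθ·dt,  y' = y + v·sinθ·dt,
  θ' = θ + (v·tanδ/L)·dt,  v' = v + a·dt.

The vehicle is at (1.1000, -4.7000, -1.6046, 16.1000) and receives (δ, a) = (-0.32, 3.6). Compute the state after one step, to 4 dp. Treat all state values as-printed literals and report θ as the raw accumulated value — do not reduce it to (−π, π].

x' = 1.1000 + 16.1000·cos(-1.6046)·0.15 = 1.0184
y' = -4.7000 + 16.1000·sin(-1.6046)·0.15 = -7.1136
θ' = -1.6046 + (16.1000/2.7)·tan(-0.32)·0.15 = -1.9010
v' = 16.1000 + 3.6000·0.15 = 16.6400

(1.0184, -7.1136, -1.9010, 16.6400)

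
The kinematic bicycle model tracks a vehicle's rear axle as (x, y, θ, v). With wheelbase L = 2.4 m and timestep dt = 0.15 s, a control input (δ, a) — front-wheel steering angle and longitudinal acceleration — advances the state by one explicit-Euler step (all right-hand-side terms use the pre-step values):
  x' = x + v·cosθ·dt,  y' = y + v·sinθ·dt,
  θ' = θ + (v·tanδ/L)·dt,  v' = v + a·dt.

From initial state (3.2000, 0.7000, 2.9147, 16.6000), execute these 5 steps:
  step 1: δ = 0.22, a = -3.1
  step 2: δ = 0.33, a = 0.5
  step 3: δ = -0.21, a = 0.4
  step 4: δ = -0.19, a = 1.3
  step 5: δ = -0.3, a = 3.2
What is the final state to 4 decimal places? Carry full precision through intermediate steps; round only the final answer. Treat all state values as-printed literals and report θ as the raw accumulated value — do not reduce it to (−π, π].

(-8.8136, 0.2358, 2.7623, 16.9450)

after step 1 (δ=0.22, a=-3.1): (0.773818, 1.260128, 3.146705, 16.135000)
after step 2 (δ=0.33, a=0.5): (-1.646400, 1.247754, 3.492120, 16.210000)
after step 3 (δ=-0.21, a=0.4): (-3.930045, 0.412794, 3.276180, 16.270000)
after step 4 (δ=-0.19, a=1.3): (-6.348475, 0.085324, 3.080615, 16.465000)
after step 5 (δ=-0.3, a=3.2): (-8.813634, 0.235830, 2.762289, 16.945000)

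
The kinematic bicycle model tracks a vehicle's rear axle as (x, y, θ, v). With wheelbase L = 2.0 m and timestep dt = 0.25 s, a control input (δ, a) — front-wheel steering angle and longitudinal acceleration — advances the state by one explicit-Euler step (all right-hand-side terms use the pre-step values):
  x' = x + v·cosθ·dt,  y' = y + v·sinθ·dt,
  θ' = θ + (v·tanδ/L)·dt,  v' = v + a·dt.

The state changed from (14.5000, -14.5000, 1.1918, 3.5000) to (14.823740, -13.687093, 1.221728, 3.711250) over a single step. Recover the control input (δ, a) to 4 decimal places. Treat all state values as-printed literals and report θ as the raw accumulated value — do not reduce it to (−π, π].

a = (v'−v)/dt = (0.211250)/0.25 = 0.8450
Δθ = θ'−θ = 0.029928;  (v·dt/L) = 3.5000·0.25/2.0 = 0.437500
tan δ = Δθ·L/(v·dt) = 0.068407  →  δ = 0.0683

δ = 0.0683, a = 0.8450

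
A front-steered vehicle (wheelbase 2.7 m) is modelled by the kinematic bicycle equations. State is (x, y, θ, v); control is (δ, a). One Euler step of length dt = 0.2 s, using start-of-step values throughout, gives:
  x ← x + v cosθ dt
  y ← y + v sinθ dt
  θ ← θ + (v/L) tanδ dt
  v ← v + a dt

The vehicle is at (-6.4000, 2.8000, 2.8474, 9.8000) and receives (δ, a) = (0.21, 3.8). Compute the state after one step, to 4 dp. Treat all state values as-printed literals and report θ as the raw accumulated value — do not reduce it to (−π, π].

x' = -6.4000 + 9.8000·cos(2.8474)·0.2 = -8.2758
y' = 2.8000 + 9.8000·sin(2.8474)·0.2 = 3.3683
θ' = 2.8474 + (9.8000/2.7)·tan(0.21)·0.2 = 3.0021
v' = 9.8000 + 3.8000·0.2 = 10.5600

(-8.2758, 3.3683, 3.0021, 10.5600)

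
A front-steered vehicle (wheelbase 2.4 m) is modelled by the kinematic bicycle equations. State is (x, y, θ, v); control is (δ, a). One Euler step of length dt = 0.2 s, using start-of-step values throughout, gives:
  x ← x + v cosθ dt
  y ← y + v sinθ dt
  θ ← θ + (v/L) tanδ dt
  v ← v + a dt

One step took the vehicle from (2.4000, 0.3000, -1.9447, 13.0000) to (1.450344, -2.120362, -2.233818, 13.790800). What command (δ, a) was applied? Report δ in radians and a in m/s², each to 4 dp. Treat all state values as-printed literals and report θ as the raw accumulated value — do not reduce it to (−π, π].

δ = -0.2608, a = 3.9540

a = (v'−v)/dt = (0.790800)/0.2 = 3.9540
Δθ = θ'−θ = -0.289118;  (v·dt/L) = 13.0000·0.2/2.4 = 1.083333
tan δ = Δθ·L/(v·dt) = -0.266878  →  δ = -0.2608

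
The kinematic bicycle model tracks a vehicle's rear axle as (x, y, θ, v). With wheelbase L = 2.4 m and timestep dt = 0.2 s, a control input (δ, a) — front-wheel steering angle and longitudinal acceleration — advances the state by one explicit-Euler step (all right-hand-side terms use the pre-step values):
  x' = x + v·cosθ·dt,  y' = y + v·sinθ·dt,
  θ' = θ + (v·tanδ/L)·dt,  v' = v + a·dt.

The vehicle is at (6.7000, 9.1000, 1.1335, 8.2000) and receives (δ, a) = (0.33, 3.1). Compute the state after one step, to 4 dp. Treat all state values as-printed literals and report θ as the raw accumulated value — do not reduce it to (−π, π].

x' = 6.7000 + 8.2000·cos(1.1335)·0.2 = 7.3945
y' = 9.1000 + 8.2000·sin(1.1335)·0.2 = 10.5857
θ' = 1.1335 + (8.2000/2.4)·tan(0.33)·0.2 = 1.3676
v' = 8.2000 + 3.1000·0.2 = 8.8200

(7.3945, 10.5857, 1.3676, 8.8200)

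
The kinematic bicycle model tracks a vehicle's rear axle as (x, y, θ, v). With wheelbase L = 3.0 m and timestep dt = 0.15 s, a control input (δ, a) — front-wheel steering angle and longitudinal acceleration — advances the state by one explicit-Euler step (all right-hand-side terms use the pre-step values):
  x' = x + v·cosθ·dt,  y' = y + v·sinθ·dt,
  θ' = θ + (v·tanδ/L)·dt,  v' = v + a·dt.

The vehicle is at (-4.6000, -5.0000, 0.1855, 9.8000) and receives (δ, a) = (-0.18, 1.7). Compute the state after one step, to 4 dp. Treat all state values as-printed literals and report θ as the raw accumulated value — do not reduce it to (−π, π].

x' = -4.6000 + 9.8000·cos(0.1855)·0.15 = -3.1552
y' = -5.0000 + 9.8000·sin(0.1855)·0.15 = -4.7289
θ' = 0.1855 + (9.8000/3.0)·tan(-0.18)·0.15 = 0.0963
v' = 9.8000 + 1.7000·0.15 = 10.0550

(-3.1552, -4.7289, 0.0963, 10.0550)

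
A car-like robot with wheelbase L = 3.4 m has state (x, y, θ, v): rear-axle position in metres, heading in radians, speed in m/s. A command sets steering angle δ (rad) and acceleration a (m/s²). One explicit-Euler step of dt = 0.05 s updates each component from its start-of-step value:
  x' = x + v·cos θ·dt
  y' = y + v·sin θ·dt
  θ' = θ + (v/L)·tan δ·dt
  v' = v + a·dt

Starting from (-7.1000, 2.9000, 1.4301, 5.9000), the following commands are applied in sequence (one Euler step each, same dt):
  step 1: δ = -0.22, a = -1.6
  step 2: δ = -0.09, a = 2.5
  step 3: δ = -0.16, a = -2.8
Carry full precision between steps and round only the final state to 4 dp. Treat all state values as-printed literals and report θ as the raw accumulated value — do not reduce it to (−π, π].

after step 1 (δ=-0.22, a=-1.6): (-7.058631, 3.192085, 1.410698, 5.820000)
after step 2 (δ=-0.09, a=2.5): (-7.012241, 3.479364, 1.402974, 5.945000)
after step 3 (δ=-0.16, a=-2.8): (-6.962590, 3.772437, 1.388865, 5.805000)

(-6.9626, 3.7724, 1.3889, 5.8050)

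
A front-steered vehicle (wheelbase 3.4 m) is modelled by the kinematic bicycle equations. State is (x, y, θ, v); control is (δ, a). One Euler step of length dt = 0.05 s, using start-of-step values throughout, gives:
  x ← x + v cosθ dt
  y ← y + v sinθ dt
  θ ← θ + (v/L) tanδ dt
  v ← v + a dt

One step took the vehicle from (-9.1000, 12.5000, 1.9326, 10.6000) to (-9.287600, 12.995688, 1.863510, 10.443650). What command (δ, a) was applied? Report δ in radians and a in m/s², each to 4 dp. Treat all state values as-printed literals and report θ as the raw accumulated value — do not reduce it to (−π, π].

δ = -0.4172, a = -3.1270

a = (v'−v)/dt = (-0.156350)/0.05 = -3.1270
Δθ = θ'−θ = -0.069090;  (v·dt/L) = 10.6000·0.05/3.4 = 0.155882
tan δ = Δθ·L/(v·dt) = -0.443219  →  δ = -0.4172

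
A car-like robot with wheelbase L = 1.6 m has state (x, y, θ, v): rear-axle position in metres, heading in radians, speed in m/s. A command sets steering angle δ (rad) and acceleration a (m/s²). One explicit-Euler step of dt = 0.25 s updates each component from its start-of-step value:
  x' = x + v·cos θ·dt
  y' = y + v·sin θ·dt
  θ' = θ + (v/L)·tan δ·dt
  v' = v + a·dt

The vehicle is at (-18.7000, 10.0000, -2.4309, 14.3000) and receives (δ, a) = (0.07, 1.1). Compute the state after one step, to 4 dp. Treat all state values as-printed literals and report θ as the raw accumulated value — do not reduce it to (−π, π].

x' = -18.7000 + 14.3000·cos(-2.4309)·0.25 = -21.4095
y' = 10.0000 + 14.3000·sin(-2.4309)·0.25 = 7.6678
θ' = -2.4309 + (14.3000/1.6)·tan(0.07)·0.25 = -2.2742
v' = 14.3000 + 1.1000·0.25 = 14.5750

(-21.4095, 7.6678, -2.2742, 14.5750)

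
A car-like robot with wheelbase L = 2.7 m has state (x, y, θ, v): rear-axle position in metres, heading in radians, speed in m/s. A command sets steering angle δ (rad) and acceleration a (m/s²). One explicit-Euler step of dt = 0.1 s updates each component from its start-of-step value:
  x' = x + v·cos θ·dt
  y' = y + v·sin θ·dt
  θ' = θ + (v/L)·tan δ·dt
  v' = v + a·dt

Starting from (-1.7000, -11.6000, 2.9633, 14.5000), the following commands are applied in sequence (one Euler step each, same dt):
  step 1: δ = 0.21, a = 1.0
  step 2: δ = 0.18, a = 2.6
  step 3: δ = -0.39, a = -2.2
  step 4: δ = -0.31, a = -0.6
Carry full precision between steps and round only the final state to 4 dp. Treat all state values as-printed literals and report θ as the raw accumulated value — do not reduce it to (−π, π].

after step 1 (δ=0.21, a=1.0): (-3.127014, -11.342843, 3.077765, 14.600000)
after step 2 (δ=0.18, a=2.6): (-4.584042, -11.249719, 3.176164, 14.860000)
after step 3 (δ=-0.39, a=-2.2): (-6.069154, -11.301081, 2.949931, 14.640000)
after step 4 (δ=-0.31, a=-0.6): (-7.506346, -11.022203, 2.776243, 14.580000)

(-7.5063, -11.0222, 2.7762, 14.5800)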